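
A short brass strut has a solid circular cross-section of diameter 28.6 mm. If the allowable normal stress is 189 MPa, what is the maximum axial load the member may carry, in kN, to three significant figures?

121 kN

A = 642.4 mm².
P_max = σ_allow · A = 189 · 642.4 = 121400 N = 121.4 kN.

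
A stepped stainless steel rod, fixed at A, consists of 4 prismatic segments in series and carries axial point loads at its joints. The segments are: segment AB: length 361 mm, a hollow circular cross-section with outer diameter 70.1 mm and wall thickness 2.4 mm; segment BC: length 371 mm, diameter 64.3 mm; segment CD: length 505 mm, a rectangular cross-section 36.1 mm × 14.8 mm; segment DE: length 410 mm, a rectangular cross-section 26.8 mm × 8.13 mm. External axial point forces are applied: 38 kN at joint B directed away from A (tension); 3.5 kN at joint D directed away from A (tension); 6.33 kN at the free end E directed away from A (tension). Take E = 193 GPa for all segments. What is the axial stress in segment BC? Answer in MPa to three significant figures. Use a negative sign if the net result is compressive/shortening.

3.03 MPa

Internal axial forces (sectioning from the free end, tension +): N_DE = 6.33 kN, N_CD = 9.83 kN, N_BC = 9.83 kN, N_AB = 47.83 kN.
A_BC = 3247 mm².
σ_BC = N_BC/A_BC = 9830/3247 = 3.027 MPa.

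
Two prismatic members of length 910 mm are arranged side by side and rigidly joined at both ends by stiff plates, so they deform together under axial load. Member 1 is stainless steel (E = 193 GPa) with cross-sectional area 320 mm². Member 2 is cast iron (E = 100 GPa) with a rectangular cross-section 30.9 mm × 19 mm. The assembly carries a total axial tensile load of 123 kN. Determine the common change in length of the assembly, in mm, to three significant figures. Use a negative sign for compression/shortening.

0.929 mm

A_2 = 587.1 mm².
Equal strain + equilibrium ⇒ each member carries load in proportion to AE: A₁E₁ = 61760000 N, A₂E₂ = 58710000 N, ΣAE = 120500000 N.
δ = PL/ΣAE = 123000·910/120500000 = 0.9291 mm.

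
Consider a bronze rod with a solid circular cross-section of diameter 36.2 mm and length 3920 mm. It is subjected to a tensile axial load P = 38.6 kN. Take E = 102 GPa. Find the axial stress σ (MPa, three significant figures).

37.5 MPa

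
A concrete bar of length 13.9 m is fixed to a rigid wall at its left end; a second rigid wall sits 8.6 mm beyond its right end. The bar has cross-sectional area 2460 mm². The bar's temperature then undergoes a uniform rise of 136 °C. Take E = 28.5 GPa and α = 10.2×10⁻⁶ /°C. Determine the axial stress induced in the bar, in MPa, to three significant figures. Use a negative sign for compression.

-21.9 MPa

Free thermal expansion αLΔT = 10.2e-6 · 13900 · 136 = 19.28 mm.
The walls engage after the gap closes; constrained expansion = 19.28 − 8.6 = 10.68 mm.
The walls impose strain ε = −(10.68)/13900 = -7.6849e-04; σ = Eε = 28500 · -7.6849e-04 = -21.9 MPa.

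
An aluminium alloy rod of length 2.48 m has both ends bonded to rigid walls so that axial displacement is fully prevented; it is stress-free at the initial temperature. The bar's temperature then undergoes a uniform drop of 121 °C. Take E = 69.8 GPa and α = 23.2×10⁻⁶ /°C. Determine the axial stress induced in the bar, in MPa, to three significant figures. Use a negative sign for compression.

196 MPa

Free thermal expansion αLΔT = 23.2e-6 · 2480 · -121 = -6.962 mm.
The walls impose strain ε = −(-6.962)/2480 = 2.8072e-03; σ = Eε = 69800 · 2.8072e-03 = 195.9 MPa.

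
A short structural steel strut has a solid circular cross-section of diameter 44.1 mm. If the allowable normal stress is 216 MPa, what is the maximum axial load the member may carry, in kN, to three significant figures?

A = 1527 mm².
P_max = σ_allow · A = 216 · 1527 = 329900 N = 329.9 kN.

330 kN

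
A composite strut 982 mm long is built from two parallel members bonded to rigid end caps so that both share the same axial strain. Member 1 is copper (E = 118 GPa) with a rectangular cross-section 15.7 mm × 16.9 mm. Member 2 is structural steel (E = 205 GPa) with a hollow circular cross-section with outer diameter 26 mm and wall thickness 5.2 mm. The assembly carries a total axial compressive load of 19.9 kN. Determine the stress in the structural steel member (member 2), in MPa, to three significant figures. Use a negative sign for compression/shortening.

-40.4 MPa

A_1 = 265.3 mm².
A_2 = 339.8 mm².
Equal strain + equilibrium ⇒ each member carries load in proportion to AE: A₁E₁ = 31310000 N, A₂E₂ = 69660000 N, ΣAE = 101000000 N.
σ₂ = P·E₂/ΣAE = -19900·205000/101000000 = -40.4 MPa.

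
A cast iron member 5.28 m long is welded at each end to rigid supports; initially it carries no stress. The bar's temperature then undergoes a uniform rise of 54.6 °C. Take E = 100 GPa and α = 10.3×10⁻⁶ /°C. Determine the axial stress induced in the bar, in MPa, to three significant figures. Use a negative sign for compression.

-56.2 MPa

Free thermal expansion αLΔT = 10.3e-6 · 5280 · 54.6 = 2.969 mm.
The walls impose strain ε = −(2.969)/5280 = -5.6238e-04; σ = Eε = 100000 · -5.6238e-04 = -56.24 MPa.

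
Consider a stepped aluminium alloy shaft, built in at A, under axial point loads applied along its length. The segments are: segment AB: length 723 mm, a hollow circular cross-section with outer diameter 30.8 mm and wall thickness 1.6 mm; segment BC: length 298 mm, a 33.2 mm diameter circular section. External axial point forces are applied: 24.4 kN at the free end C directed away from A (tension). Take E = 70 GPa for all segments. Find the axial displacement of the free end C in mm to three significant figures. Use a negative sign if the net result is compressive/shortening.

1.84 mm

Internal axial forces (sectioning from the free end, tension +): N_BC = 24.4 kN, N_AB = 24.4 kN.
A_AB = 146.8 mm².
A_BC = 865.7 mm².
δ_AB = 24400·723/(146.8·70000) = 1.717 mm
δ_BC = 24400·298/(865.7·70000) = 0.12 mm
δ = Σδ_i = 1.837 mm.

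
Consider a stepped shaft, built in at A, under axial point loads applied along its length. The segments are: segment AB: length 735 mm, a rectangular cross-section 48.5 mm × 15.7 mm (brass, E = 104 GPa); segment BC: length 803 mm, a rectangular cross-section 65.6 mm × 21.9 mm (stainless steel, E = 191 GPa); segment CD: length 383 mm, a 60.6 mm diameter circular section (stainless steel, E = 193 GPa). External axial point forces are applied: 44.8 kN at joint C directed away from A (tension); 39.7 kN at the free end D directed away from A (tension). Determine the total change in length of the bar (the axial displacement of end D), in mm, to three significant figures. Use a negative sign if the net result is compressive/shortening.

Internal axial forces (sectioning from the free end, tension +): N_CD = 39.7 kN, N_BC = 84.5 kN, N_AB = 84.5 kN.
A_AB = 761.4 mm².
A_BC = 1437 mm².
A_CD = 2884 mm².
δ_AB = 84500·735/(761.4·104000) = 0.7843 mm
δ_BC = 84500·803/(1437·191000) = 0.2473 mm
δ_CD = 39700·383/(2884·193000) = 0.02731 mm
δ = Σδ_i = 1.059 mm.

1.06 mm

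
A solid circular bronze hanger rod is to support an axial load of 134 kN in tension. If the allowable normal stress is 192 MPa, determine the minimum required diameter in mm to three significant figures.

29.8 mm

Required area A ≥ P/σ_allow = 134000/192 = 697.9 mm².
For a solid circular section, d ≥ √(4A/π) = 29.81 mm.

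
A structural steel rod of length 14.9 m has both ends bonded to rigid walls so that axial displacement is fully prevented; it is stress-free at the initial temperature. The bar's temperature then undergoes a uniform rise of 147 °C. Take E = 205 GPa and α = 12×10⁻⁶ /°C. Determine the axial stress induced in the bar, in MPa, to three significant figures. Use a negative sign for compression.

Free thermal expansion αLΔT = 12e-6 · 14900 · 147 = 26.28 mm.
The walls impose strain ε = −(26.28)/14900 = -1.7640e-03; σ = Eε = 205000 · -1.7640e-03 = -361.6 MPa.

-362 MPa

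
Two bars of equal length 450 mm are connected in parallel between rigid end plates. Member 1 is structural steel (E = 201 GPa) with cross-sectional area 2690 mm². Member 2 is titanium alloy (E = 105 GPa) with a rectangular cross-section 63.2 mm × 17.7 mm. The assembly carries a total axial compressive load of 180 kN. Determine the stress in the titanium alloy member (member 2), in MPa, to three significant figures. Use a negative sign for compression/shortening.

-28.7 MPa

A_2 = 1119 mm².
Equal strain + equilibrium ⇒ each member carries load in proportion to AE: A₁E₁ = 540700000 N, A₂E₂ = 117500000 N, ΣAE = 658100000 N.
σ₂ = P·E₂/ΣAE = -180000·105000/658100000 = -28.72 MPa.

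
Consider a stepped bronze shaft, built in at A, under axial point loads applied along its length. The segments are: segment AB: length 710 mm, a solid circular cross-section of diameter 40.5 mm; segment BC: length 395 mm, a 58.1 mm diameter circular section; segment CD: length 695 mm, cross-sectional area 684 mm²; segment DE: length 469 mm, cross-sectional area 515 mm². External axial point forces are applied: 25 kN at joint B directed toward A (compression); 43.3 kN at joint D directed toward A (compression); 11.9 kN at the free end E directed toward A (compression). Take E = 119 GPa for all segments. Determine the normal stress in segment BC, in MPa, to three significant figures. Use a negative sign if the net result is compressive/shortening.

-20.8 MPa

Internal axial forces (sectioning from the free end, tension +): N_DE = -11.9 kN, N_CD = -55.2 kN, N_BC = -55.2 kN, N_AB = -80.2 kN.
A_BC = 2651 mm².
σ_BC = N_BC/A_BC = -55200/2651 = -20.82 MPa.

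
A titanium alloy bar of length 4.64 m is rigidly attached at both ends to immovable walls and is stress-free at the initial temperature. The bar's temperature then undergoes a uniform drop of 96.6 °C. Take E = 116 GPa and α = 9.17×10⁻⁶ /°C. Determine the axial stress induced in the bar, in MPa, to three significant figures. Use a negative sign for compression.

103 MPa

Free thermal expansion αLΔT = 9.17e-6 · 4640 · -96.6 = -4.11 mm.
The walls impose strain ε = −(-4.11)/4640 = 8.8582e-04; σ = Eε = 116000 · 8.8582e-04 = 102.8 MPa.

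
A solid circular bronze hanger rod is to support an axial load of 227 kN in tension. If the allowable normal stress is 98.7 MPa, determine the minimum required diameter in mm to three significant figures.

Required area A ≥ P/σ_allow = 227000/98.7 = 2300 mm².
For a solid circular section, d ≥ √(4A/π) = 54.11 mm.

54.1 mm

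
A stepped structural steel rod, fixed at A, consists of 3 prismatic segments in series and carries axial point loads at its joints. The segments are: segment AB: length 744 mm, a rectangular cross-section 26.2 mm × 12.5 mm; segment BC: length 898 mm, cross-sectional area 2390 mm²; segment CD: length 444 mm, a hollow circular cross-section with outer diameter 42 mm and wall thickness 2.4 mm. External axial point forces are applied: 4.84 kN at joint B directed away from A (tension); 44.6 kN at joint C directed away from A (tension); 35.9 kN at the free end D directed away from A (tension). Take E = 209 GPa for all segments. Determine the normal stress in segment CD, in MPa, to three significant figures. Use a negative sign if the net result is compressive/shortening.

120 MPa

Internal axial forces (sectioning from the free end, tension +): N_CD = 35.9 kN, N_BC = 80.5 kN, N_AB = 85.34 kN.
A_CD = 298.6 mm².
σ_CD = N_CD/A_CD = 35900/298.6 = 120.2 MPa.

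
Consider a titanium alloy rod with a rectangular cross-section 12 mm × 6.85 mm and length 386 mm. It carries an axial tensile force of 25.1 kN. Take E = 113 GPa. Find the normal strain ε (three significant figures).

0.00270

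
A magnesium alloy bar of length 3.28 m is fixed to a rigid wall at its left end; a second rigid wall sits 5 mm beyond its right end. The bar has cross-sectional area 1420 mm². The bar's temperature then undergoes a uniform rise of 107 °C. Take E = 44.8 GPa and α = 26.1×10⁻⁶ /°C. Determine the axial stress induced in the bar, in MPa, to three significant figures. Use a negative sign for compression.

Free thermal expansion αLΔT = 26.1e-6 · 3280 · 107 = 9.16 mm.
The walls engage after the gap closes; constrained expansion = 9.16 − 5 = 4.16 mm.
The walls impose strain ε = −(4.16)/3280 = -1.2683e-03; σ = Eε = 44800 · -1.2683e-03 = -56.82 MPa.

-56.8 MPa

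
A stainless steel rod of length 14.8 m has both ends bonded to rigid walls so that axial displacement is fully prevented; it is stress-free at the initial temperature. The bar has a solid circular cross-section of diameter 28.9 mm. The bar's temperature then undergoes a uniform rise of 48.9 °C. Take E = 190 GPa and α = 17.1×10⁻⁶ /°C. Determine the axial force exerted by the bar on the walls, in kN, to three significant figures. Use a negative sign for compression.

-104 kN

Free thermal expansion αLΔT = 17.1e-6 · 14800 · 48.9 = 12.38 mm.
The walls impose strain ε = −(12.38)/14800 = -8.3619e-04; σ = Eε = 190000 · -8.3619e-04 = -158.9 MPa.
Wall reaction R = σ·A = -158.9·656 = -104200 N = -104.2 kN.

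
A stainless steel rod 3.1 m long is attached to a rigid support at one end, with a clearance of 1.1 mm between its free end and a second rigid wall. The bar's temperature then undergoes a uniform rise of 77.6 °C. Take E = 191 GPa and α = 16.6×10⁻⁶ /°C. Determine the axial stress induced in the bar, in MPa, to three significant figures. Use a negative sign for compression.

Free thermal expansion αLΔT = 16.6e-6 · 3100 · 77.6 = 3.993 mm.
The walls engage after the gap closes; constrained expansion = 3.993 − 1.1 = 2.893 mm.
The walls impose strain ε = −(2.893)/3100 = -9.3332e-04; σ = Eε = 191000 · -9.3332e-04 = -178.3 MPa.

-178 MPa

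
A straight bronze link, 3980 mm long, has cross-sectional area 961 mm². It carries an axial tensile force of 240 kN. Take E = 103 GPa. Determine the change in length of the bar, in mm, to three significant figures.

δ_mech = NL/(AE) = 240000·3980/(961·103000) = 9.65 mm.

9.65 mm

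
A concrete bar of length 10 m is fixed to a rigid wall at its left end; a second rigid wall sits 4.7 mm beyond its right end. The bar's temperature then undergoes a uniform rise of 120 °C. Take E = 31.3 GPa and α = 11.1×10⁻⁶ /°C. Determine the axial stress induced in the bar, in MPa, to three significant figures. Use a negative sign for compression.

Free thermal expansion αLΔT = 11.1e-6 · 10000 · 120 = 13.32 mm.
The walls engage after the gap closes; constrained expansion = 13.32 − 4.7 = 8.62 mm.
The walls impose strain ε = −(8.62)/10000 = -8.6200e-04; σ = Eε = 31300 · -8.6200e-04 = -26.98 MPa.

-27.0 MPa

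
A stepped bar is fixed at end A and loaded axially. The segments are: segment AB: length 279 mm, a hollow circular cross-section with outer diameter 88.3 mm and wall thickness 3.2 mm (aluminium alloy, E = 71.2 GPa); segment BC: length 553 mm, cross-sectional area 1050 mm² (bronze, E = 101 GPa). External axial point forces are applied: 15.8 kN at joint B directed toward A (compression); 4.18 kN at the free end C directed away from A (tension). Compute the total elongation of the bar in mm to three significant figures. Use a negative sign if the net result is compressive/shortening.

Internal axial forces (sectioning from the free end, tension +): N_BC = 4.18 kN, N_AB = -11.62 kN.
A_AB = 855.5 mm².
δ_AB = -11620·279/(855.5·71200) = -0.05322 mm
δ_BC = 4180·553/(1050·101000) = 0.0218 mm
δ = Σδ_i = -0.03143 mm.

-0.0314 mm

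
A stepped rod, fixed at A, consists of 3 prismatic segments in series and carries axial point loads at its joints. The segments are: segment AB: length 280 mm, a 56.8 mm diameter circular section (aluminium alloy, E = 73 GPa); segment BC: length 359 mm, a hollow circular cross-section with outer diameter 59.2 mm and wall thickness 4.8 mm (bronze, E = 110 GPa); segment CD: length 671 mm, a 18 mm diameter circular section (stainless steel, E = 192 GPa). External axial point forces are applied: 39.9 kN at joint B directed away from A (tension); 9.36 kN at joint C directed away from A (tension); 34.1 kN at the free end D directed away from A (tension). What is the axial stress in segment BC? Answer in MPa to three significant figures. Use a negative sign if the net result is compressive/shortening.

53.0 MPa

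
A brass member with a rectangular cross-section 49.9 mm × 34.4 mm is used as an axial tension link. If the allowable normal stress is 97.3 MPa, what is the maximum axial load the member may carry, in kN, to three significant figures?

A = 1717 mm².
P_max = σ_allow · A = 97.3 · 1717 = 167000 N = 167 kN.

167 kN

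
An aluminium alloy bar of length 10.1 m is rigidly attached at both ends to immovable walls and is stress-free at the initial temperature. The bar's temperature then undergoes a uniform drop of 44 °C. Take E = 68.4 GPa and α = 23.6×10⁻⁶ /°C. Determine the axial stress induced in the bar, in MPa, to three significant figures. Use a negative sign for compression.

Free thermal expansion αLΔT = 23.6e-6 · 10100 · -44 = -10.49 mm.
The walls impose strain ε = −(-10.49)/10100 = 1.0384e-03; σ = Eε = 68400 · 1.0384e-03 = 71.03 MPa.

71.0 MPa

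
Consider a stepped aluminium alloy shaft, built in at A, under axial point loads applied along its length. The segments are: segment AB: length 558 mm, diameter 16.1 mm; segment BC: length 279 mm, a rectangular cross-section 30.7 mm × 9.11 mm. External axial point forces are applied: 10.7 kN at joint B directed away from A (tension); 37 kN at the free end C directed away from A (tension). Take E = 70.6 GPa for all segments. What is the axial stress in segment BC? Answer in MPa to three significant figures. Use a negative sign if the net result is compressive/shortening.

132 MPa

Internal axial forces (sectioning from the free end, tension +): N_BC = 37 kN, N_AB = 47.7 kN.
A_BC = 279.7 mm².
σ_BC = N_BC/A_BC = 37000/279.7 = 132.3 MPa.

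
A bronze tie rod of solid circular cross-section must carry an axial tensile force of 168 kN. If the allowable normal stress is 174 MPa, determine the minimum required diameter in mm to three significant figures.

35.1 mm

Required area A ≥ P/σ_allow = 168000/174 = 965.5 mm².
For a solid circular section, d ≥ √(4A/π) = 35.06 mm.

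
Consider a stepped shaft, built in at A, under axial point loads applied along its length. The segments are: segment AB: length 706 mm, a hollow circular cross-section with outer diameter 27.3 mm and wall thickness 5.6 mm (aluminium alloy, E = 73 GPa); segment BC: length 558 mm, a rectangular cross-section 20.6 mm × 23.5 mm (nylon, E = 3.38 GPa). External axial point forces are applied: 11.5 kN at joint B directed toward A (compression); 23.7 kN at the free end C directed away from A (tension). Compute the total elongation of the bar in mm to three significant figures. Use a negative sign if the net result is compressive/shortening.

Internal axial forces (sectioning from the free end, tension +): N_BC = 23.7 kN, N_AB = 12.2 kN.
A_AB = 381.8 mm².
A_BC = 484.1 mm².
δ_AB = 12200·706/(381.8·73000) = 0.3091 mm
δ_BC = 23700·558/(484.1·3380) = 8.082 mm
δ = Σδ_i = 8.391 mm.

8.39 mm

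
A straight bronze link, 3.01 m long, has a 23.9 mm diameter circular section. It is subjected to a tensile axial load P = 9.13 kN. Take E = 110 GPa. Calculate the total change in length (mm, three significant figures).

A = 448.6 mm².
δ_mech = NL/(AE) = 9130·3010/(448.6·110000) = 0.5569 mm.

0.557 mm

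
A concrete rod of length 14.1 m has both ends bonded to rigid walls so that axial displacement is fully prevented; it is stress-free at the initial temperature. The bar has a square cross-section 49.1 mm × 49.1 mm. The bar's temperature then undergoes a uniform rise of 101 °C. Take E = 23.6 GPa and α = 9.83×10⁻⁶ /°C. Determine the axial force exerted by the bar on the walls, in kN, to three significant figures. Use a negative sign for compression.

-56.5 kN

Free thermal expansion αLΔT = 9.83e-6 · 14100 · 101 = 14 mm.
The walls impose strain ε = −(14)/14100 = -9.9283e-04; σ = Eε = 23600 · -9.9283e-04 = -23.43 MPa.
Wall reaction R = σ·A = -23.43·2411 = -56490 N = -56.49 kN.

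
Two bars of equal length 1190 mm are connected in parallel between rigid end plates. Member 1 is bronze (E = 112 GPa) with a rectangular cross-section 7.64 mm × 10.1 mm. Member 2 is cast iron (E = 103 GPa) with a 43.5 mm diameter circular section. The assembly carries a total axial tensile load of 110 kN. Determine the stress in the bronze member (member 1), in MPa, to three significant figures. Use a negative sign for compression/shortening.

A_1 = 77.16 mm².
A_2 = 1486 mm².
Equal strain + equilibrium ⇒ each member carries load in proportion to AE: A₁E₁ = 8642000 N, A₂E₂ = 153100000 N, ΣAE = 161700000 N.
σ₁ = P·E₁/ΣAE = 110000·112000/161700000 = 76.18 MPa.

76.2 MPa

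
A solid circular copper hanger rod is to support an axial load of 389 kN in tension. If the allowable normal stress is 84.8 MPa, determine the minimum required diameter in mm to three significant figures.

76.4 mm

Required area A ≥ P/σ_allow = 389000/84.8 = 4587 mm².
For a solid circular section, d ≥ √(4A/π) = 76.42 mm.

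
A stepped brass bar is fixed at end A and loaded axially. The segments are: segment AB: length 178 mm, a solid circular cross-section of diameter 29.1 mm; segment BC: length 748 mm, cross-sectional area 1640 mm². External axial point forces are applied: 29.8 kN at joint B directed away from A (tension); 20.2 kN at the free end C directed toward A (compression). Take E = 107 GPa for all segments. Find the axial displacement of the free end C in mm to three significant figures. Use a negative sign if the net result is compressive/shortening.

Internal axial forces (sectioning from the free end, tension +): N_BC = -20.2 kN, N_AB = 9.6 kN.
A_AB = 665.1 mm².
δ_AB = 9600·178/(665.1·107000) = 0.02401 mm
δ_BC = -20200·748/(1640·107000) = -0.0861 mm
δ = Σδ_i = -0.06209 mm.

-0.0621 mm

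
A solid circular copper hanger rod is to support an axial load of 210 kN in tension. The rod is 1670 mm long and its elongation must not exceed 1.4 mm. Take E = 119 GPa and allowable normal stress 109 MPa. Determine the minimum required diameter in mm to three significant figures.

51.8 mm

Required area A ≥ P/σ_allow = 210000/109 = 1927 mm².
For a solid circular section, d ≥ √(4A/π) = 49.53 mm.
Elongation limit: A ≥ PL/(Eδ_allow) = 210000·1670/(119000·1.4) = 2105 mm² ⇒ d ≥ 51.77 mm.
The elongation limit governs.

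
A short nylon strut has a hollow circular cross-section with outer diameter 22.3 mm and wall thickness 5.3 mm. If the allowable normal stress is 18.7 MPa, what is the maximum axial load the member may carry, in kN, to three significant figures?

A = 283.1 mm².
P_max = σ_allow · A = 18.7 · 283.1 = 5293 N = 5.293 kN.

5.29 kN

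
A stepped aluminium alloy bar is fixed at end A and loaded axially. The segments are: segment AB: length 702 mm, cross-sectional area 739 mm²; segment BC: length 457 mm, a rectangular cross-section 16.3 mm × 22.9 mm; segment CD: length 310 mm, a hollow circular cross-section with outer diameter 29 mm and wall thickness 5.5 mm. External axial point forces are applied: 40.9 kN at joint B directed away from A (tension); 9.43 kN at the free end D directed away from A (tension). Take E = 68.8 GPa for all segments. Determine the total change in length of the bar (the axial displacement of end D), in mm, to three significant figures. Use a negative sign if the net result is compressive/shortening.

0.967 mm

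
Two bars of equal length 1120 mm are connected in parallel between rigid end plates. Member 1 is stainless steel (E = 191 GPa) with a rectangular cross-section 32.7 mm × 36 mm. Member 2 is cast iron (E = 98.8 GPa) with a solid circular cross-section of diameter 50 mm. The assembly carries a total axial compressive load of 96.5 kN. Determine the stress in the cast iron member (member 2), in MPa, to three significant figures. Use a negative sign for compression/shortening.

-22.8 MPa

A_1 = 1177 mm².
A_2 = 1963 mm².
Equal strain + equilibrium ⇒ each member carries load in proportion to AE: A₁E₁ = 224800000 N, A₂E₂ = 194000000 N, ΣAE = 418800000 N.
σ₂ = P·E₂/ΣAE = -96500·98800/418800000 = -22.76 MPa.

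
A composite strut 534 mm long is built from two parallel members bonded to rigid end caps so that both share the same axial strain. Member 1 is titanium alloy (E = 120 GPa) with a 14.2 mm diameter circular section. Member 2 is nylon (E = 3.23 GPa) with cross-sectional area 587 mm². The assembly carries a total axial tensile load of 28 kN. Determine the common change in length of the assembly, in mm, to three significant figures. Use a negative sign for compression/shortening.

0.715 mm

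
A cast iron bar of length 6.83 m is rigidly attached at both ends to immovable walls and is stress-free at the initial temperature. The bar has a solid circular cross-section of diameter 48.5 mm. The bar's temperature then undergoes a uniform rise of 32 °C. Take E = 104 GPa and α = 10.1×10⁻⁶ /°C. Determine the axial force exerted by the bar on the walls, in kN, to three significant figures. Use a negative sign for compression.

-62.1 kN

Free thermal expansion αLΔT = 10.1e-6 · 6830 · 32 = 2.207 mm.
The walls impose strain ε = −(2.207)/6830 = -3.2320e-04; σ = Eε = 104000 · -3.2320e-04 = -33.61 MPa.
Wall reaction R = σ·A = -33.61·1847 = -62100 N = -62.1 kN.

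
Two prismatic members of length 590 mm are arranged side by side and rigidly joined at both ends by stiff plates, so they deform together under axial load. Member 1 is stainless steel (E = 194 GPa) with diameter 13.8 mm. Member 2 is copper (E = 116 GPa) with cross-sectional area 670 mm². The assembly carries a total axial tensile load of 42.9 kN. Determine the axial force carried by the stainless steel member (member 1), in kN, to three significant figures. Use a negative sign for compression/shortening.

11.7 kN

A_1 = 149.6 mm².
Equal strain + equilibrium ⇒ each member carries load in proportion to AE: A₁E₁ = 29020000 N, A₂E₂ = 77720000 N, ΣAE = 106700000 N.
F₁ = P·A₁E₁/ΣAE = 42900·29020000/106700000 = 11660 N.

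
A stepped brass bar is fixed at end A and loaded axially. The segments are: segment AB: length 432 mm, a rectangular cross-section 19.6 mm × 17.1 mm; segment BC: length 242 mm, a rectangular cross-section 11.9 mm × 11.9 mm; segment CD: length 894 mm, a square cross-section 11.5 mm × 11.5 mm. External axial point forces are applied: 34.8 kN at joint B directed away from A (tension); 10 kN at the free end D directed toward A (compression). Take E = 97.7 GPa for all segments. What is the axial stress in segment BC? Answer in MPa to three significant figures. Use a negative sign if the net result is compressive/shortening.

Internal axial forces (sectioning from the free end, tension +): N_CD = -10 kN, N_BC = -10 kN, N_AB = 24.8 kN.
A_BC = 141.6 mm².
σ_BC = N_BC/A_BC = -10000/141.6 = -70.62 MPa.

-70.6 MPa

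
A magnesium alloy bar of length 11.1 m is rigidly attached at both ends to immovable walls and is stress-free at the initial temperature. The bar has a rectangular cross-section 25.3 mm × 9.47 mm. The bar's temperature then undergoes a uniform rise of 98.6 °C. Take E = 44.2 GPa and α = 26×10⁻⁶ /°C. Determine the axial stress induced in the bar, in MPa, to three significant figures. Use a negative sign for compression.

-113 MPa

Free thermal expansion αLΔT = 26e-6 · 11100 · 98.6 = 28.46 mm.
The walls impose strain ε = −(28.46)/11100 = -2.5636e-03; σ = Eε = 44200 · -2.5636e-03 = -113.3 MPa.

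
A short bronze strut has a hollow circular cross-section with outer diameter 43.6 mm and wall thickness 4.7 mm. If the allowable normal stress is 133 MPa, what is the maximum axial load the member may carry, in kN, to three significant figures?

A = 574.4 mm².
P_max = σ_allow · A = 133 · 574.4 = 76390 N = 76.39 kN.

76.4 kN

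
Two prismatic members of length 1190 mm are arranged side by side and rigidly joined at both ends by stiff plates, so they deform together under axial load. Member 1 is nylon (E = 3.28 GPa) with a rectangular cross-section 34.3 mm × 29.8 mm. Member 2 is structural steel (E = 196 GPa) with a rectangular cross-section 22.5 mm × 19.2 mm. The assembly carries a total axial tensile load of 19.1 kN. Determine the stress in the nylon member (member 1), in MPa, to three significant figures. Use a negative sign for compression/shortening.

A_1 = 1022 mm².
A_2 = 432 mm².
Equal strain + equilibrium ⇒ each member carries load in proportion to AE: A₁E₁ = 3353000 N, A₂E₂ = 84670000 N, ΣAE = 88020000 N.
σ₁ = P·E₁/ΣAE = 19100·3280/88020000 = 0.7117 MPa.

0.712 MPa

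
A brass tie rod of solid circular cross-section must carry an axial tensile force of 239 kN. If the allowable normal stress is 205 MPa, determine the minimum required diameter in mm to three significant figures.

38.5 mm

Required area A ≥ P/σ_allow = 239000/205 = 1166 mm².
For a solid circular section, d ≥ √(4A/π) = 38.53 mm.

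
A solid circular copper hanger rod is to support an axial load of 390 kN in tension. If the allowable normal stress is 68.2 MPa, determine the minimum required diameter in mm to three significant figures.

85.3 mm

Required area A ≥ P/σ_allow = 390000/68.2 = 5718 mm².
For a solid circular section, d ≥ √(4A/π) = 85.33 mm.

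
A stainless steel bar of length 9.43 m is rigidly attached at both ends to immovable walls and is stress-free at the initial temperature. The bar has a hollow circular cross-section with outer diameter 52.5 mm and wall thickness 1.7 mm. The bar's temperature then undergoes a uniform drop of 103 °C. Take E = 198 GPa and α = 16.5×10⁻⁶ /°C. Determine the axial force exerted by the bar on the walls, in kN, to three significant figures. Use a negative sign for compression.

91.3 kN

Free thermal expansion αLΔT = 16.5e-6 · 9430 · -103 = -16.03 mm.
The walls impose strain ε = −(-16.03)/9430 = 1.6995e-03; σ = Eε = 198000 · 1.6995e-03 = 336.5 MPa.
Wall reaction R = σ·A = 336.5·271.3 = 91300 N = 91.3 kN.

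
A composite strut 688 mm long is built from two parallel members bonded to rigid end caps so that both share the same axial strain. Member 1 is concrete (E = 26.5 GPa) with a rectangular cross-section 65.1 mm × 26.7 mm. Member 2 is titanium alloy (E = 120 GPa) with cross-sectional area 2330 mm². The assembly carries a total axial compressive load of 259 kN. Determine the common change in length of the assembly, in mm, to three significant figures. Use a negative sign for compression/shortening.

-0.547 mm

A_1 = 1738 mm².
Equal strain + equilibrium ⇒ each member carries load in proportion to AE: A₁E₁ = 46060000 N, A₂E₂ = 279600000 N, ΣAE = 325700000 N.
δ = PL/ΣAE = -259000·688/325700000 = -0.5472 mm.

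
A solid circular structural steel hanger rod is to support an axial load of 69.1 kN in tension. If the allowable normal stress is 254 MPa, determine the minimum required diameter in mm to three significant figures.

18.6 mm

Required area A ≥ P/σ_allow = 69100/254 = 272 mm².
For a solid circular section, d ≥ √(4A/π) = 18.61 mm.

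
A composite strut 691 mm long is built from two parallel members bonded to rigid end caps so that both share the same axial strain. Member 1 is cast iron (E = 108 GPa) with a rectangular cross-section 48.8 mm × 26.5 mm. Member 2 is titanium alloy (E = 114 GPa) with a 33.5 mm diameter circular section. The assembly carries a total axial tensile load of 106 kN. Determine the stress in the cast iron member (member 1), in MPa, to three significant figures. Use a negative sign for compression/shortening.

47.7 MPa

A_1 = 1293 mm².
A_2 = 881.4 mm².
Equal strain + equilibrium ⇒ each member carries load in proportion to AE: A₁E₁ = 139700000 N, A₂E₂ = 100500000 N, ΣAE = 240100000 N.
σ₁ = P·E₁/ΣAE = 106000·108000/240100000 = 47.67 MPa.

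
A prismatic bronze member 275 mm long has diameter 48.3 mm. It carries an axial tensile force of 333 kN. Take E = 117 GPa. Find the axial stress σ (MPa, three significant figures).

182 MPa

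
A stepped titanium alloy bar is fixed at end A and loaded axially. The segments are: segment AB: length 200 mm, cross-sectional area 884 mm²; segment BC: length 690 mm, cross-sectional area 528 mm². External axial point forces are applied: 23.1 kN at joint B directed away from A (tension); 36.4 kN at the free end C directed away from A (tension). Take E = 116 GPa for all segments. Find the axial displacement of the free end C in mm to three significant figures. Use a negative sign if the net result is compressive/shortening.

0.526 mm

Internal axial forces (sectioning from the free end, tension +): N_BC = 36.4 kN, N_AB = 59.5 kN.
δ_AB = 59500·200/(884·116000) = 0.116 mm
δ_BC = 36400·690/(528·116000) = 0.4101 mm
δ = Σδ_i = 0.5261 mm.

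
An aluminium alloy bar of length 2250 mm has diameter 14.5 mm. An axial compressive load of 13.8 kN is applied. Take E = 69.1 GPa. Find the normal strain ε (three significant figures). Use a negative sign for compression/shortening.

-0.00121

A = 165.1 mm².
σ = N/A = -83.57 MPa; ε = σ/E = -83.57/69100 = -1.209e-03.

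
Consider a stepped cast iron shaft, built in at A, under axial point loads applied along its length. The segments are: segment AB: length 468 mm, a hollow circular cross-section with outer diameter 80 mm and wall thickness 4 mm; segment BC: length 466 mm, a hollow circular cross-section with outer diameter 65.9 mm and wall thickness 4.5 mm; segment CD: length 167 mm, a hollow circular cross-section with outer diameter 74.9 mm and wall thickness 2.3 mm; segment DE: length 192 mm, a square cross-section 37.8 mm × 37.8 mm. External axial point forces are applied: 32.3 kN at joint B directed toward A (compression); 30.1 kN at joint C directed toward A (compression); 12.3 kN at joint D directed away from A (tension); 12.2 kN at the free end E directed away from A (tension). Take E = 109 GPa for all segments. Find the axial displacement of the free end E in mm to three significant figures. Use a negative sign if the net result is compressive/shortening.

Internal axial forces (sectioning from the free end, tension +): N_DE = 12.2 kN, N_CD = 24.5 kN, N_BC = -5.6 kN, N_AB = -37.9 kN.
A_AB = 955 mm².
A_BC = 868 mm².
A_CD = 524.6 mm².
A_DE = 1429 mm².
δ_AB = -37900·468/(955·109000) = -0.1704 mm
δ_BC = -5600·466/(868·109000) = -0.02758 mm
δ_CD = 24500·167/(524.6·109000) = 0.07156 mm
δ_DE = 12200·192/(1429·109000) = 0.01504 mm
δ = Σδ_i = -0.1114 mm.

-0.111 mm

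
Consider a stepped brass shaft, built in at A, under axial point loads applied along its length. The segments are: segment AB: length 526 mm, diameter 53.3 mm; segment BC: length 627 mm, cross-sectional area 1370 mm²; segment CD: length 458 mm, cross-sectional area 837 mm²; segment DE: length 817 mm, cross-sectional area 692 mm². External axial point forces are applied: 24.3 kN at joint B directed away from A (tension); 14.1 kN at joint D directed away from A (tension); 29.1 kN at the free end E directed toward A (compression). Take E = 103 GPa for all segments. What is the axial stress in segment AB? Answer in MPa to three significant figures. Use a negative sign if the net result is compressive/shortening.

4.17 MPa

Internal axial forces (sectioning from the free end, tension +): N_DE = -29.1 kN, N_CD = -15 kN, N_BC = -15 kN, N_AB = 9.3 kN.
A_AB = 2231 mm².
σ_AB = N_AB/A_AB = 9300/2231 = 4.168 MPa.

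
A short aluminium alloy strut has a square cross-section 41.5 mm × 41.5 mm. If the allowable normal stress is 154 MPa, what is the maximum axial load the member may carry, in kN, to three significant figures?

A = 1722 mm².
P_max = σ_allow · A = 154 · 1722 = 265200 N = 265.2 kN.

265 kN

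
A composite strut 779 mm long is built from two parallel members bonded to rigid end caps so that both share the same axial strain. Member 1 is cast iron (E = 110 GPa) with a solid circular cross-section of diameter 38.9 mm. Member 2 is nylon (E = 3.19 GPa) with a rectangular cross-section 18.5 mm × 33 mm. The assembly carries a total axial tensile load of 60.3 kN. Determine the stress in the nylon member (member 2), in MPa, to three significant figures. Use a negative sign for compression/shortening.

1.45 MPa

A_1 = 1188 mm².
A_2 = 610.5 mm².
Equal strain + equilibrium ⇒ each member carries load in proportion to AE: A₁E₁ = 130700000 N, A₂E₂ = 1947000 N, ΣAE = 132700000 N.
σ₂ = P·E₂/ΣAE = 60300·3190/132700000 = 1.45 MPa.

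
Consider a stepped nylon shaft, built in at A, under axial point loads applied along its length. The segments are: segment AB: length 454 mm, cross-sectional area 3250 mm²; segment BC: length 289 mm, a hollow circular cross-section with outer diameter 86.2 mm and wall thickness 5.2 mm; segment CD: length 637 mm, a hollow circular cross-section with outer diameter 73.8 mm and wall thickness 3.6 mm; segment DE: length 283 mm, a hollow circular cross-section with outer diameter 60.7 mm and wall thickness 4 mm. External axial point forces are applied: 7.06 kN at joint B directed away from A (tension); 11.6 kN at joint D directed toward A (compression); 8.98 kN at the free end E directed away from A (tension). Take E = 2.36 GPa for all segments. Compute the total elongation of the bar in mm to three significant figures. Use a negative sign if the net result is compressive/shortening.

0.641 mm

Internal axial forces (sectioning from the free end, tension +): N_DE = 8.98 kN, N_CD = -2.62 kN, N_BC = -2.62 kN, N_AB = 4.44 kN.
A_BC = 1323 mm².
A_CD = 793.9 mm².
A_DE = 712.5 mm².
δ_AB = 4440·454/(3250·2360) = 0.2628 mm
δ_BC = -2620·289/(1323·2360) = -0.2425 mm
δ_CD = -2620·637/(793.9·2360) = -0.8907 mm
δ_DE = 8980·283/(712.5·2360) = 1.511 mm
δ = Σδ_i = 0.641 mm.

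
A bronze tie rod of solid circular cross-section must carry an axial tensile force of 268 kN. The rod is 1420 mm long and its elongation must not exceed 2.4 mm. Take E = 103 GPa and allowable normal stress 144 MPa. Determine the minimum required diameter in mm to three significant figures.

48.7 mm

Required area A ≥ P/σ_allow = 268000/144 = 1861 mm².
For a solid circular section, d ≥ √(4A/π) = 48.68 mm.
Elongation limit: A ≥ PL/(Eδ_allow) = 268000·1420/(103000·2.4) = 1539 mm² ⇒ d ≥ 44.27 mm.
The stress limit governs.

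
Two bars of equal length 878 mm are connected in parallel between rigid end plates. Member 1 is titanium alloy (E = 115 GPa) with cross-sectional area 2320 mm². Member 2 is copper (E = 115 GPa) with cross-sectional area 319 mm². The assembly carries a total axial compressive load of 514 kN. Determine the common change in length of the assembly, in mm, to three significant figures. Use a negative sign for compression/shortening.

Equal strain + equilibrium ⇒ each member carries load in proportion to AE: A₁E₁ = 266800000 N, A₂E₂ = 36680000 N, ΣAE = 303500000 N.
δ = PL/ΣAE = -514000·878/303500000 = -1.487 mm.

-1.49 mm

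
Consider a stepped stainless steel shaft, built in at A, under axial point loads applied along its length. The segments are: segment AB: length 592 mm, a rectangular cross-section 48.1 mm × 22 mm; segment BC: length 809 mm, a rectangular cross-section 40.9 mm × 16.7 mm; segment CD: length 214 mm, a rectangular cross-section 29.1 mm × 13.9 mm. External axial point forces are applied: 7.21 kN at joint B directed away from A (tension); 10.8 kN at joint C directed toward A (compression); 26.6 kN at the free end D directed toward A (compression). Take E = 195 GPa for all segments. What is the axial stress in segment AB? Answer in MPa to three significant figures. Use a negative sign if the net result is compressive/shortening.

-28.5 MPa

Internal axial forces (sectioning from the free end, tension +): N_CD = -26.6 kN, N_BC = -37.4 kN, N_AB = -30.19 kN.
A_AB = 1058 mm².
σ_AB = N_AB/A_AB = -30190/1058 = -28.53 MPa.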